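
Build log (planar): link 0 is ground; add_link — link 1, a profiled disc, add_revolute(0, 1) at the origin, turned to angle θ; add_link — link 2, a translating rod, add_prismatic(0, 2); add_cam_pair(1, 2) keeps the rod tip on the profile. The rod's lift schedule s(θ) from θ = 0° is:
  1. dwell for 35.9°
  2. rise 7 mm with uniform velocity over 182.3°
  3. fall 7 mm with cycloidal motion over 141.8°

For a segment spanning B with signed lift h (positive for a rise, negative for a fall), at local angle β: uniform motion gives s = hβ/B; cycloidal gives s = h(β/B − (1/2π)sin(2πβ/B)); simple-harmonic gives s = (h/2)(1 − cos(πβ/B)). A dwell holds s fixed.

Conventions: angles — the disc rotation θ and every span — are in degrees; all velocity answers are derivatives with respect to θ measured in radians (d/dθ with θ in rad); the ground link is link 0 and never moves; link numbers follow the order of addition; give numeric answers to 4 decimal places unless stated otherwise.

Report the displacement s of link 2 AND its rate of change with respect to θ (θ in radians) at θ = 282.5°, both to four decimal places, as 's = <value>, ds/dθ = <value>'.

seg 1 [0°–35.9°] dwell: s stays 0.0000
seg 2 [35.9°–218.2°] uniform, h=7: full span → s += 7 → s = 7.0000
seg 3 [218.2°–360°] cycloidal, h=-7: θ=282.5° here. β=64.3, B=141.8. -7·(0.4535 − sin(2π·0.4535)/(2π)) = -2.8530 → s = 4.1470
velocity in seg [218.2°–360°] (cycloidal), θ in radians: β = 64.3° = 1.1222 rad, B = 141.8° = 2.4749 rad; ds/dθ = (h/B)(1 − cos(2πβ/B)) = ((-7)/2.4749)(1 − cos(2π·0.4535)) = -5.536756 mm/rad

s = 4.1470, ds/dθ = -5.5368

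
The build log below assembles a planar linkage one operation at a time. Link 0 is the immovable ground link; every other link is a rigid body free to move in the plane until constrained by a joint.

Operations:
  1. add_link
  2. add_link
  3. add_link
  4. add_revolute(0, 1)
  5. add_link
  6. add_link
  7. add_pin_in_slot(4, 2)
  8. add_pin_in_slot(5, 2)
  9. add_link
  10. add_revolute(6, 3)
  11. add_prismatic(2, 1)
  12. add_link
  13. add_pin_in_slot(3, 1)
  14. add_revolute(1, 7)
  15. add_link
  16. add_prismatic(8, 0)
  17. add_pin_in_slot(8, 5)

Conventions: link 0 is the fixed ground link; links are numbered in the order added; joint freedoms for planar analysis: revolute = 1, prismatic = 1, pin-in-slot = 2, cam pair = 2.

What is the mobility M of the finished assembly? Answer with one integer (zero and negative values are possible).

(L,J1,J2)=(1,0,0); link0 fixed
link1: (2,0,0)
link2: (3,0,0)
link3: (4,0,0)
R 0-1 [J1]: (4,1,0)
link4: (5,1,0)
link5: (6,1,0)
PS 4-2 [J2]: (6,1,1)
PS 5-2 [J2]: (6,1,2)
link6: (7,1,2)
R 6-3 [J1]: (7,2,2)
P 2-1 [J1]: (7,3,2)
link7: (8,3,2)
PS 3-1 [J2]: (8,3,3)
R 1-7 [J1]: (8,4,3)
link8: (9,4,3)
P 8-0 [J1]: (9,5,3)
PS 8-5 [J2]: (9,5,4)
Grübler: 3·8 − 2·5 − 4 = 10

M = 10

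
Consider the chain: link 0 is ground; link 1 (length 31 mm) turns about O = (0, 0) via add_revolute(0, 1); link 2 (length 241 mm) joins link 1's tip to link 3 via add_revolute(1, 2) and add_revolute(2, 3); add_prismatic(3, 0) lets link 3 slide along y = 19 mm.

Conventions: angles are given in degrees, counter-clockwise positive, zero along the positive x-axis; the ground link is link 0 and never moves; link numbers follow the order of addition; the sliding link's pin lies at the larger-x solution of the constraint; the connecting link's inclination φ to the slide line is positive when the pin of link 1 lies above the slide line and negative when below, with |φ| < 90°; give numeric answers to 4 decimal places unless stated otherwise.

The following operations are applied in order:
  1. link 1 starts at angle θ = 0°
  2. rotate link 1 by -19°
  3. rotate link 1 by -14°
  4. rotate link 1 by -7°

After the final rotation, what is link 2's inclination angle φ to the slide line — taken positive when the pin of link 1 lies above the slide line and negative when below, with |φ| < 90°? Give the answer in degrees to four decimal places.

geometry: r = 31 mm, L = 241 mm, e = 19 mm; θ starts at 0°
rotate link 1 by -19°: θ ← 0° -19° = -19°
rotate link 1 by -14°: θ ← -19° -14° = -33°
rotate link 1 by -7°: θ ← -33° -7° = -40°
h = r sin θ − e = -19.926416 − 19 = -38.926416
sin φ = h / L = -38.926416 / 241 = -0.16152040
φ = arcsin(-0.16152040) = -9.295157°

-9.2952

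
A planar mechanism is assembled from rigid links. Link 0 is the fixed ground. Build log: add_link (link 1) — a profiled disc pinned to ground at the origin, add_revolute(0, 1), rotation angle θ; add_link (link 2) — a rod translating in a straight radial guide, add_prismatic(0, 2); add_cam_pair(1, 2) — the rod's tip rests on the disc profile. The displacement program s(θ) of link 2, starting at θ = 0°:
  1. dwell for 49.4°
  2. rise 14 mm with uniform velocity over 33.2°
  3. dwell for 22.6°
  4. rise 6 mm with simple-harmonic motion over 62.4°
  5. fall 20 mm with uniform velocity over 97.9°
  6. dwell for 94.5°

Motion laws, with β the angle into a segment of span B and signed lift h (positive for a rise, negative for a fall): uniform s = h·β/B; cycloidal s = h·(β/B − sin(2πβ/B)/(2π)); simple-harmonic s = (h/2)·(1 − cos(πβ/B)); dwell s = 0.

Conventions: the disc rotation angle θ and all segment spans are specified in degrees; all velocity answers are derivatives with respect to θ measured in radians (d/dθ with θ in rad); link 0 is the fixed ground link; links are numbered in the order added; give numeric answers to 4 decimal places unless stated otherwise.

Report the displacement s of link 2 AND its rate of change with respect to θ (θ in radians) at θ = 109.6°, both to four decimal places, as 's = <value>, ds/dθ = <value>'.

seg 1 [0°–49.4°] dwell: s stays 0.0000
seg 2 [49.4°–82.6°] uniform, h=14: full span → s += 14 → s = 14.0000
seg 3 [82.6°–105.2°] dwell: s stays 14.0000
seg 4 [105.2°–167.6°] simple-harmonic, h=6: θ=109.6° here. β=4.4, B=62.4. 6/2·(1 − cos(π·0.0705)) = 0.0733 → s = 14.0733
velocity in seg [105.2°–167.6°] (simple-harmonic), θ in radians: β = 4.4° = 0.0768 rad, B = 62.4° = 1.0891 rad; ds/dθ = (πh/(2B)) sin(πβ/B) = (π·6/(2·1.0891)) sin(π·0.0705) = 1.901382 mm/rad

s = 14.0733, ds/dθ = 1.9014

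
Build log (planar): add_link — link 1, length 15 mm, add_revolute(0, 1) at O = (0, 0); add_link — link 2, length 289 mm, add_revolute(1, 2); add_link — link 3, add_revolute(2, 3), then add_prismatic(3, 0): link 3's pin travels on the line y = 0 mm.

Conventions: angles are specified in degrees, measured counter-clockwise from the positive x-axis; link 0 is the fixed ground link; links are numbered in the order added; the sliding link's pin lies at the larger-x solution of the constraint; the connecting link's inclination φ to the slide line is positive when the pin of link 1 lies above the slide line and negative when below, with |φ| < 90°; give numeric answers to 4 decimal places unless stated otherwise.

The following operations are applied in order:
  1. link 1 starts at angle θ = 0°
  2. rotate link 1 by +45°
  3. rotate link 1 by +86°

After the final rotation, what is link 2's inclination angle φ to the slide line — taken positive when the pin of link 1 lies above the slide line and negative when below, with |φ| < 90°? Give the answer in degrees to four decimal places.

geometry: r = 15 mm, L = 289 mm, e = 0 mm; θ starts at 0°
rotate link 1 by +45°: θ ← 0° +45° = 45°
rotate link 1 by +86°: θ ← 45° +86° = 131°
h = r sin θ − e = 11.320644 − 0 = 11.320644
sin φ = h / L = 11.320644 / 289 = 0.03917178
φ = arcsin(0.03917178) = 2.244952°

2.2450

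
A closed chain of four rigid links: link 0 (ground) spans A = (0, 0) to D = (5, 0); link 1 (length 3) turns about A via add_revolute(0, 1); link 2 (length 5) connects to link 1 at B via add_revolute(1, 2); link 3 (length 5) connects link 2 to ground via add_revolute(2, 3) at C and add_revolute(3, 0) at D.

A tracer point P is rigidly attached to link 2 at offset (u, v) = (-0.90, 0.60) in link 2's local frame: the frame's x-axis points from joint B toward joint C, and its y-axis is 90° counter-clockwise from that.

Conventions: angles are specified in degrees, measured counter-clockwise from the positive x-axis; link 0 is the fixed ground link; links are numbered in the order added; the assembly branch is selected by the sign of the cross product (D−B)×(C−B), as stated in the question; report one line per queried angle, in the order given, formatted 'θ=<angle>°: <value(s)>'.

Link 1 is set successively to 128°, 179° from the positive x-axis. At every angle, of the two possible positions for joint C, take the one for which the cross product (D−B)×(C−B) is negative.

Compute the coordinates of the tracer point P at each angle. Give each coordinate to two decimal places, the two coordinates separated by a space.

A=(0,0), D=(5.00,0)
θ=128°: B = A + 3.00·(cos128°, sin128°) = (-1.8470, 2.3640)
θ=128°: |BD| = 7.2436
θ=128°: circle(B,5.00) ∩ circle(D,5.00): a=3.6218, h=3.4471
θ=128°:   candidates: C₊=(2.7015,4.4404) cross=24.969; C₋=(0.4515,-2.0763) cross=-24.969
θ=128°:   branch - wants cross < 0 → take C=(0.4515,-2.0763) (cross=-24.969)
θ=128°: ex = (C−B)/|BC| = (0.4597,-0.8881); ey = (0.8881,0.4597)
θ=128°: P = B + -0.90·ex + 0.60·ey = (-1.7279,3.4391)
θ=179°: B = A + 3.00·(cos179°, sin179°) = (-2.9995, 0.0524)
θ=179°: |BD| = 7.9997
θ=179°: circle(B,5.00) ∩ circle(D,5.00): a=3.9999, h=3.0002
θ=179°:   candidates: C₊=(1.0199,3.0263) cross=24.001; C₋=(0.9806,-2.9739) cross=-24.001
θ=179°:   branch - wants cross < 0 → take C=(0.9806,-2.9739) (cross=-24.001)
θ=179°: ex = (C−B)/|BC| = (0.7960,-0.6053); ey = (0.6053,0.7960)
θ=179°: P = B + -0.90·ex + 0.60·ey = (-3.3528,1.0747)

θ=128°: -1.73 3.44
θ=179°: -3.35 1.07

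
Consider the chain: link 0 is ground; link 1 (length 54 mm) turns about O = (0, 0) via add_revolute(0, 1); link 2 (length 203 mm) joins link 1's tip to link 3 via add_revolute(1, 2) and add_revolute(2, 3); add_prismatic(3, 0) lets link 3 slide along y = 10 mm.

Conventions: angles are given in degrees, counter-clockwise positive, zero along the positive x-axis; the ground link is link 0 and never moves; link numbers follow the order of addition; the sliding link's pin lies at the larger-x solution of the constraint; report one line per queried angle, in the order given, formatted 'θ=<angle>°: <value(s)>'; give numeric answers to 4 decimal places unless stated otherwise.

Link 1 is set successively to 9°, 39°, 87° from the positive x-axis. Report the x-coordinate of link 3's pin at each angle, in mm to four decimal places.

geometry: r = 54 mm, L = 203 mm, e = 10 mm
θ=9°: crank pin P = (r cos θ, r sin θ) = (53.335170, 8.447461)
θ=9°: h = r sin θ − e = 8.447461 − 10 = -1.552539
θ=9°: x = r cos θ + √(L² − h²) = 53.335170 + 202.994063 = 256.329233
θ=39°: crank pin P = (r cos θ, r sin θ) = (41.965882, 33.983301)
θ=39°: h = r sin θ − e = 33.983301 − 10 = 23.983301
θ=39°: x = r cos θ + √(L² − h²) = 41.965882 + 201.578276 = 243.544158
θ=87°: crank pin P = (r cos θ, r sin θ) = (2.826142, 53.925995)
θ=87°: h = r sin θ − e = 53.925995 − 10 = 43.925995
θ=87°: x = r cos θ + √(L² − h²) = 2.826142 + 198.190582 = 201.016724

θ=9°: 256.3292
θ=39°: 243.5442
θ=87°: 201.0167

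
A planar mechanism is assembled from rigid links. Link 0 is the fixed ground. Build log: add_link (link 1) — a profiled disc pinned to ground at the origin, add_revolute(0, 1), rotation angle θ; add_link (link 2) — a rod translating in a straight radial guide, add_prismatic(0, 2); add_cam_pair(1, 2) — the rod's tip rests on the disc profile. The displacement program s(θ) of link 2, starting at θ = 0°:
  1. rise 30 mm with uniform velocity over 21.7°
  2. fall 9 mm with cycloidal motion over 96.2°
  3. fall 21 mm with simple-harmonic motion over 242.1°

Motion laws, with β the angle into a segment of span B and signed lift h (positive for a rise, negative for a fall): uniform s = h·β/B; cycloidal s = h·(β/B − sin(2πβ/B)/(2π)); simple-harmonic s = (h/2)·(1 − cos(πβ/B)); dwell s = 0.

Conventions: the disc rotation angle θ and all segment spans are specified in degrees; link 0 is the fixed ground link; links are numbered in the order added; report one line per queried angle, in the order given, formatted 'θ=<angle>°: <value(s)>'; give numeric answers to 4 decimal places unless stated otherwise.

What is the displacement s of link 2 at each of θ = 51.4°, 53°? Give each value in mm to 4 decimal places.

seg 1 [0°–21.7°] uniform, h=30: full span → s += 30 → s = 30.0000
seg 2 [21.7°–117.9°] cycloidal, h=-9: θ=51.4° here. β=29.7, B=96.2. -9·(0.3087 − sin(2π·0.3087)/(2π)) = -1.4426 → s = 28.5574
seg 2 [21.7°–117.9°] cycloidal, h=-9: θ=53° here. β=31.3, B=96.2. -9·(0.3254 − sin(2π·0.3254)/(2π)) = -1.6535 → s = 28.3465

θ=51.4°: 28.5574
θ=53°: 28.3465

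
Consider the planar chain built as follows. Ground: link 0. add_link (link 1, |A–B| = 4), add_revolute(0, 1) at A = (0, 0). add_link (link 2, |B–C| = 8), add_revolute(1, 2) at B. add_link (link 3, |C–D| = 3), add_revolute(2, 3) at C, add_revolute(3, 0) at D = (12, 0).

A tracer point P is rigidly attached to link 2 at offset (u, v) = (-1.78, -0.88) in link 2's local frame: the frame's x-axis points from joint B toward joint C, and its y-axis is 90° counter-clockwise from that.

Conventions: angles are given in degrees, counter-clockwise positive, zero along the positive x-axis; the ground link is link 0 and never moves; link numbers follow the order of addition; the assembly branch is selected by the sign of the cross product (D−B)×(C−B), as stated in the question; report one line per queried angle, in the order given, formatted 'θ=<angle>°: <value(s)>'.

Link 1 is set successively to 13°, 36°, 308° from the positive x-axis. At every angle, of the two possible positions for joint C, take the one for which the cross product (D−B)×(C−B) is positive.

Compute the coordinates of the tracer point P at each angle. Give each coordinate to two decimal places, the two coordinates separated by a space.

A=(0,0), D=(12.00,0)
θ=13°: B = A + 4.00·(cos13°, sin13°) = (3.8975, 0.8998)
θ=13°: |BD| = 8.1523
θ=13°: circle(B,8.00) ∩ circle(D,3.00): a=7.4494, h=2.9165
θ=13°:   candidates: C₊=(11.6233,2.9763) cross=23.776; C₋=(10.9795,-2.8211) cross=-23.776
θ=13°:   branch + wants cross > 0 → take C=(11.6233,2.9763) (cross=23.776)
θ=13°: ex = (C−B)/|BC| = (0.9657,0.2596); ey = (-0.2596,0.9657)
θ=13°: P = B + -1.78·ex + -0.88·ey = (2.4069,-0.4120)
θ=36°: B = A + 4.00·(cos36°, sin36°) = (3.2361, 2.3511)
θ=36°: |BD| = 9.0738
θ=36°: circle(B,8.00) ∩ circle(D,3.00): a=7.5676, h=2.5945
θ=36°:   candidates: C₊=(11.2175,2.8961) cross=23.542; C₋=(9.8730,-2.1156) cross=-23.542
θ=36°:   branch + wants cross > 0 → take C=(11.2175,2.8961) (cross=23.542)
θ=36°: ex = (C−B)/|BC| = (0.9977,0.0681); ey = (-0.0681,0.9977)
θ=36°: P = B + -1.78·ex + -0.88·ey = (1.5202,1.3519)
θ=308°: B = A + 4.00·(cos308°, sin308°) = (2.4626, -3.1520)
θ=308°: |BD| = 10.0447
θ=308°: circle(B,8.00) ∩ circle(D,3.00): a=7.7601, h=1.9444
θ=308°:   candidates: C₊=(9.2206,1.1292) cross=19.531; C₋=(10.4409,-2.5631) cross=-19.531
θ=308°:   branch + wants cross > 0 → take C=(9.2206,1.1292) (cross=19.531)
θ=308°: ex = (C−B)/|BC| = (0.8448,0.5352); ey = (-0.5352,0.8448)
θ=308°: P = B + -1.78·ex + -0.88·ey = (1.4299,-4.8480)

θ=13°: 2.41 -0.41
θ=36°: 1.52 1.35
θ=308°: 1.43 -4.85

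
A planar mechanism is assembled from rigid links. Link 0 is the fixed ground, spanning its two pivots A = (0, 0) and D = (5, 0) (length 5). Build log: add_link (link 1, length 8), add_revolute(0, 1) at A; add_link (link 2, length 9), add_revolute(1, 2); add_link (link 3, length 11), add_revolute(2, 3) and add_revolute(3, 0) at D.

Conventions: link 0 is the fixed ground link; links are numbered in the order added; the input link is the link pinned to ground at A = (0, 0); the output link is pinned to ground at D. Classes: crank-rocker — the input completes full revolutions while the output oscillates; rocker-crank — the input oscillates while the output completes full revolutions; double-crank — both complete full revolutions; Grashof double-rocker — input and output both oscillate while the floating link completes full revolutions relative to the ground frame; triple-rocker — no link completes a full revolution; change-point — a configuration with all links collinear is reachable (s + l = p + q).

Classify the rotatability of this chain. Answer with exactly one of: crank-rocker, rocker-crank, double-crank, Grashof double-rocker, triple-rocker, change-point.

lengths: ground=5, input=8, coupler=9, output=11
sorted: s=5 (shortest), l=11 (longest), p+q=17
s + l = 16 vs p + q = 17
s + l < p + q (Grashof) with shortest = ground link → double-crank

double-crank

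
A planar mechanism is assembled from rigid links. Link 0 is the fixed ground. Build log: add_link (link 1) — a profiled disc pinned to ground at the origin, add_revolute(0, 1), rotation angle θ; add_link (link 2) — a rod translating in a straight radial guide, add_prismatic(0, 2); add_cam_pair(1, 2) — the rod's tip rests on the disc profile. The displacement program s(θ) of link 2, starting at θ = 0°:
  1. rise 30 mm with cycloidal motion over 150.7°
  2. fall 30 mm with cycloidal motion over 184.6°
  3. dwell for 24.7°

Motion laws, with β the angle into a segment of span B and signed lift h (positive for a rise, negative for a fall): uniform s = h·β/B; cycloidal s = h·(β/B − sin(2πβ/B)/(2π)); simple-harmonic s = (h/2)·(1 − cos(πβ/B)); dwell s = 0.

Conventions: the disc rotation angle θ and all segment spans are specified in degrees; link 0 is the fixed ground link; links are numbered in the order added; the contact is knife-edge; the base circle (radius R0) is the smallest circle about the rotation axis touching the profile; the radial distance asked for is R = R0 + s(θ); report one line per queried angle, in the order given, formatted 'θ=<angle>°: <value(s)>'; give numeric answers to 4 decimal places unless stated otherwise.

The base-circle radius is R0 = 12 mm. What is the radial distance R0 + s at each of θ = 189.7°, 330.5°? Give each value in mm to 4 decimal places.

seg 1 [0°–150.7°] cycloidal, h=30: full span → s += 30 → s = 30.0000
seg 2 [150.7°–335.3°] cycloidal, h=-30: θ=189.7° here. β=39, B=184.6. -30·(0.2113 − sin(2π·0.2113)/(2π)) = -1.7041 → s = 28.2959
seg 2 [150.7°–335.3°] cycloidal, h=-30: θ=330.5° here. β=179.8, B=184.6. -30·(0.9740 − sin(2π·0.9740)/(2π)) = -29.9965 → s = 0.0035
θ=189.7°: R = R0 + s = 12 + 28.2959 = 40.2959
θ=330.5°: R = R0 + s = 12 + 0.0035 = 12.0035

θ=189.7°: 40.2959
θ=330.5°: 12.0035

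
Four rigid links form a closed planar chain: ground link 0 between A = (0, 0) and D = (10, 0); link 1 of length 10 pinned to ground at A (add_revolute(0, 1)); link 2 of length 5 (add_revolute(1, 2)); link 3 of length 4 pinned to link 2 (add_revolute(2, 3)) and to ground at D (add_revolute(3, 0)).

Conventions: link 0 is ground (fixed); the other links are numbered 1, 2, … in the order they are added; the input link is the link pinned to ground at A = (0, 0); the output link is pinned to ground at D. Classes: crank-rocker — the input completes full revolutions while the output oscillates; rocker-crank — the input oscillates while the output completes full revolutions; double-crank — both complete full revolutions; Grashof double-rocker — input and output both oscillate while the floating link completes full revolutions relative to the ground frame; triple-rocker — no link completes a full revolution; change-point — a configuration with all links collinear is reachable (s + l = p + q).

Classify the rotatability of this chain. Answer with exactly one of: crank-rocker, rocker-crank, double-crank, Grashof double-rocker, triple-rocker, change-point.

lengths: ground=10, input=10, coupler=5, output=4
sorted: s=4 (shortest), l=10 (longest), p+q=15
s + l = 14 vs p + q = 15
s + l < p + q (Grashof) with shortest = output link → rocker-crank

rocker-crank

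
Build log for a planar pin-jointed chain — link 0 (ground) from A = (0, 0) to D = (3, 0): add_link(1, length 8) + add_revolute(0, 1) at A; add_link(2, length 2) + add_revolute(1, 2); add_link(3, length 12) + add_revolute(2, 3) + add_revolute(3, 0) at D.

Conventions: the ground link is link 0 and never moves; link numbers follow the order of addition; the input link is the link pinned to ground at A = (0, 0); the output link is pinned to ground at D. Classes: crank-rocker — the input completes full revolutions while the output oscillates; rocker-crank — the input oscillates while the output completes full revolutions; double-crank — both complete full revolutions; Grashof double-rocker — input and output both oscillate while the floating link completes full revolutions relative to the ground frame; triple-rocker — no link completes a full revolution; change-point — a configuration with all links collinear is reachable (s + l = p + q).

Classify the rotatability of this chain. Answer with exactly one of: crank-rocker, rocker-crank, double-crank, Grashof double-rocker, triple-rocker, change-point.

lengths: ground=3, input=8, coupler=2, output=12
sorted: s=2 (shortest), l=12 (longest), p+q=11
s + l = 14 vs p + q = 11
s + l > p + q → non-Grashof → no link fully rotates → triple-rocker

triple-rocker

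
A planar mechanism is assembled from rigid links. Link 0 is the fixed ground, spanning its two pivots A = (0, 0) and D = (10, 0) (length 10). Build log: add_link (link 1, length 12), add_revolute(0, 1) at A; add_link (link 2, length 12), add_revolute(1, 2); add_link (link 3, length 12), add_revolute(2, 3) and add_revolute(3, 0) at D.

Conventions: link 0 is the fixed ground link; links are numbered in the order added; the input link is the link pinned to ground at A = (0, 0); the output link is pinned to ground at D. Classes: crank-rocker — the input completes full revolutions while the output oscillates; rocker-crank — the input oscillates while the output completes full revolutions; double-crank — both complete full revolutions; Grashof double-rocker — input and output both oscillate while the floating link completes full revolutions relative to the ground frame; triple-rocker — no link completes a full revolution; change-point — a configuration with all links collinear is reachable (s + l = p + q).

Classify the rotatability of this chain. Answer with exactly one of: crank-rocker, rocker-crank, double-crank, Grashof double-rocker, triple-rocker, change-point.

lengths: ground=10, input=12, coupler=12, output=12
sorted: s=10 (shortest), l=12 (longest), p+q=24
s + l = 22 vs p + q = 24
s + l < p + q (Grashof) with shortest = ground link → double-crank

double-crank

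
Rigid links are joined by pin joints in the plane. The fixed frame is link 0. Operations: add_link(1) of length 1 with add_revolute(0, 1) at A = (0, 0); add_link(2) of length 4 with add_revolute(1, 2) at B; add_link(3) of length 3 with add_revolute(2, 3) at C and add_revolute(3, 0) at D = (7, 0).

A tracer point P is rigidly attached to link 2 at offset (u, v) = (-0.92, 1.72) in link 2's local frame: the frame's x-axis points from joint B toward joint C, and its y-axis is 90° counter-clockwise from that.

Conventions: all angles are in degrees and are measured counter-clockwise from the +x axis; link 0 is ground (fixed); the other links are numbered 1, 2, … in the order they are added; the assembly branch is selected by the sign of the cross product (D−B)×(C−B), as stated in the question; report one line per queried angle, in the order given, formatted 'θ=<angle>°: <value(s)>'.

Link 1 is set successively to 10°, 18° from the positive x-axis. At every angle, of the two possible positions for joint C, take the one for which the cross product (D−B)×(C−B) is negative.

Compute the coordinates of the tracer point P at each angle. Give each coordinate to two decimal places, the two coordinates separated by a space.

A=(0,0), D=(7.00,0)
θ=10°: B = A + 1.00·(cos10°, sin10°) = (0.9848, 0.1736)
θ=10°: |BD| = 6.0177
θ=10°: circle(B,4.00) ∩ circle(D,3.00): a=3.5905, h=1.7631
θ=10°:   candidates: C₊=(4.6247,1.8324) cross=10.610; C₋=(4.5229,-1.6923) cross=-10.610
θ=10°:   branch - wants cross < 0 → take C=(4.5229,-1.6923) (cross=-10.610)
θ=10°: ex = (C−B)/|BC| = (0.8845,-0.4665); ey = (0.4665,0.8845)
θ=10°: P = B + -0.92·ex + 1.72·ey = (0.9734,2.1242)
θ=18°: B = A + 1.00·(cos18°, sin18°) = (0.9511, 0.3090)
θ=18°: |BD| = 6.0568
θ=18°: circle(B,4.00) ∩ circle(D,3.00): a=3.6063, h=1.7305
θ=18°:   candidates: C₊=(4.6409,1.8533) cross=10.482; C₋=(4.4643,-1.6033) cross=-10.482
θ=18°:   branch - wants cross < 0 → take C=(4.4643,-1.6033) (cross=-10.482)
θ=18°: ex = (C−B)/|BC| = (0.8783,-0.4781); ey = (0.4781,0.8783)
θ=18°: P = B + -0.92·ex + 1.72·ey = (0.9653,2.2596)

θ=10°: 0.97 2.12
θ=18°: 0.97 2.26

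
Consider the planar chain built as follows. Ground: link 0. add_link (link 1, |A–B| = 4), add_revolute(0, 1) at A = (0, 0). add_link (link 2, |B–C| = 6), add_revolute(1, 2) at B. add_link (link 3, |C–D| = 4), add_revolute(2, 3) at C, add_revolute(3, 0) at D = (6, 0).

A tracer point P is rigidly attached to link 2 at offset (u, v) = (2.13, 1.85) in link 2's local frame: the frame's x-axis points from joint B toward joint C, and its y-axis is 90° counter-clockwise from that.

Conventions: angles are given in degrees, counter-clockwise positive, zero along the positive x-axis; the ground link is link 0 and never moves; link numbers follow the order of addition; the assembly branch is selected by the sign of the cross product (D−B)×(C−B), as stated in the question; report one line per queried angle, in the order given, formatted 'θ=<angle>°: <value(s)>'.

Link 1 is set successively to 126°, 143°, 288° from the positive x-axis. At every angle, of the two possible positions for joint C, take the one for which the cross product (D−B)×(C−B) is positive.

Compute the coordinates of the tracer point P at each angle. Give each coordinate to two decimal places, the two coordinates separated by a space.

A=(0,0), D=(6.00,0)
θ=126°: B = A + 4.00·(cos126°, sin126°) = (-2.3511, 3.2361)
θ=126°: |BD| = 8.9562
θ=126°: circle(B,6.00) ∩ circle(D,4.00): a=5.5946, h=2.1679
θ=126°:   candidates: C₊=(3.6489,3.2361) cross=19.416; C₋=(2.0822,-0.8069) cross=-19.416
θ=126°:   branch + wants cross > 0 → take C=(3.6489,3.2361) (cross=19.416)
θ=126°: ex = (C−B)/|BC| = (1.0000,0.0000); ey = (-0.0000,1.0000)
θ=126°: P = B + 2.13·ex + 1.85·ey = (-0.2211,5.0861)
θ=143°: B = A + 4.00·(cos143°, sin143°) = (-3.1945, 2.4073)
θ=143°: |BD| = 9.5044
θ=143°: circle(B,6.00) ∩ circle(D,4.00): a=5.8044, h=1.5197
θ=143°:   candidates: C₊=(2.8055,2.4073) cross=14.444; C₋=(2.0357,-0.5330) cross=-14.444
θ=143°:   branch + wants cross > 0 → take C=(2.8055,2.4073) (cross=14.444)
θ=143°: ex = (C−B)/|BC| = (1.0000,0.0000); ey = (-0.0000,1.0000)
θ=143°: P = B + 2.13·ex + 1.85·ey = (-1.0645,4.2573)
θ=288°: B = A + 4.00·(cos288°, sin288°) = (1.2361, -3.8042)
θ=288°: |BD| = 6.0965
θ=288°: circle(B,6.00) ∩ circle(D,4.00): a=4.6885, h=3.7440
θ=288°:   candidates: C₊=(2.5635,2.0471) cross=22.825; C₋=(7.2361,-3.8042) cross=-22.825
θ=288°:   branch + wants cross > 0 → take C=(2.5635,2.0471) (cross=22.825)
θ=288°: ex = (C−B)/|BC| = (0.2212,0.9752); ey = (-0.9752,0.2212)
θ=288°: P = B + 2.13·ex + 1.85·ey = (-0.0968,-1.3177)

θ=126°: -0.22 5.09
θ=143°: -1.06 4.26
θ=288°: -0.10 -1.32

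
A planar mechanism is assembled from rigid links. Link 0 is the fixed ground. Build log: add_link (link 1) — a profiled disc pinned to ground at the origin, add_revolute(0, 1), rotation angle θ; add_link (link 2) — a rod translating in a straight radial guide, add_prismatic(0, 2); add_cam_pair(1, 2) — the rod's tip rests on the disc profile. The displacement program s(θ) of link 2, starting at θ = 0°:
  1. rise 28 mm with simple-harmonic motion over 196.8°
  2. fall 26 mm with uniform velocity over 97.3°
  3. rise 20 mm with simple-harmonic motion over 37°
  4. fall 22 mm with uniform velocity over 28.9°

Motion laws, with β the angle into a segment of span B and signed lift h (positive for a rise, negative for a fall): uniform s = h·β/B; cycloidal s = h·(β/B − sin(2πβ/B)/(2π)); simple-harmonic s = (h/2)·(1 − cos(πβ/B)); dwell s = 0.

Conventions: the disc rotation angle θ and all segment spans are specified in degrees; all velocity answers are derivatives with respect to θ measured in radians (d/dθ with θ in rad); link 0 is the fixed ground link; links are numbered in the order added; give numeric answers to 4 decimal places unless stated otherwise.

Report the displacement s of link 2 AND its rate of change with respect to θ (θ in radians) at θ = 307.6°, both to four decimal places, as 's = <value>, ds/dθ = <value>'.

seg 1 [0°–196.8°] simple-harmonic, h=28: full span → s += 28 → s = 28.0000
seg 2 [196.8°–294.1°] uniform, h=-26: full span → s += -26 → s = 2.0000
seg 3 [294.1°–331.1°] simple-harmonic, h=20: θ=307.6° here. β=13.5, B=37. 20/2·(1 − cos(π·0.3649)) = 5.8810 → s = 7.8810
velocity in seg [294.1°–331.1°] (simple-harmonic), θ in radians: β = 13.5° = 0.2356 rad, B = 37° = 0.6458 rad; ds/dθ = (πh/(2B)) sin(πβ/B) = (π·20/(2·0.6458)) sin(π·0.3649) = 44.330035 mm/rad

s = 7.8810, ds/dθ = 44.3300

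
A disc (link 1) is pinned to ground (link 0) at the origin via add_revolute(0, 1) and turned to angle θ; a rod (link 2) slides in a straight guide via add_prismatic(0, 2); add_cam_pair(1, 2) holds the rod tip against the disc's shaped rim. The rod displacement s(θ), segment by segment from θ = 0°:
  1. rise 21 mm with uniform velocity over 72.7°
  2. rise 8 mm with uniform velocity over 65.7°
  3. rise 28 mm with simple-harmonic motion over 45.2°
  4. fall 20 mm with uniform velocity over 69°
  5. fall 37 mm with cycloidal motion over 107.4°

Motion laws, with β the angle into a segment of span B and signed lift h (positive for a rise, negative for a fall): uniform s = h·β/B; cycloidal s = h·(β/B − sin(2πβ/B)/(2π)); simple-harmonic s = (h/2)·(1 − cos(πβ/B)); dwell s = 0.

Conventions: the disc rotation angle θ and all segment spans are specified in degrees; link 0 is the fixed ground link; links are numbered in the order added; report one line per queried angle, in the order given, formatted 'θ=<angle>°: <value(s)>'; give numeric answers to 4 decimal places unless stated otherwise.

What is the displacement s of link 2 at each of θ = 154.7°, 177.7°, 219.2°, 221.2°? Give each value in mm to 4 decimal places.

segment 1 (0° to 72.7°, uniform, h = 21) is passed completely: s = 0.0000 + (21) = 21.0000
segment 2 (72.7° to 138.4°, uniform, h = 8) is passed completely: s = 21.0000 + (8) = 29.0000
θ = 154.7° falls in segment 3 (138.4° to 183.6°, simple-harmonic, h = 28): β = 154.7 − 138.4 = 16.3°, B = 45.2°; Δs = 28/2·(1 − cos(π·0.3606)) = 8.0638; s = 29.0000 + 8.0638 = 37.0638
θ = 177.7° falls in segment 3 (138.4° to 183.6°, simple-harmonic, h = 28): β = 177.7 − 138.4 = 39.3°, B = 45.2°; Δs = 28/2·(1 − cos(π·0.8695)) = 26.8393; s = 29.0000 + 26.8393 = 55.8393
segment 3 (138.4° to 183.6°, simple-harmonic, h = 28) is passed completely: s = 29.0000 + (28) = 57.0000
θ = 219.2° falls in segment 4 (183.6° to 252.6°, uniform, h = -20): β = 219.2 − 183.6 = 35.6°, B = 69°; Δs = -20·35.6/69 = -10.3188; s = 57.0000 − 10.3188 = 46.6812
θ = 221.2° falls in segment 4 (183.6° to 252.6°, uniform, h = -20): β = 221.2 − 183.6 = 37.6°, B = 69°; Δs = -20·37.6/69 = -10.8986; s = 57.0000 − 10.8986 = 46.1014

θ=154.7°: 37.0638
θ=177.7°: 55.8393
θ=219.2°: 46.6812
θ=221.2°: 46.1014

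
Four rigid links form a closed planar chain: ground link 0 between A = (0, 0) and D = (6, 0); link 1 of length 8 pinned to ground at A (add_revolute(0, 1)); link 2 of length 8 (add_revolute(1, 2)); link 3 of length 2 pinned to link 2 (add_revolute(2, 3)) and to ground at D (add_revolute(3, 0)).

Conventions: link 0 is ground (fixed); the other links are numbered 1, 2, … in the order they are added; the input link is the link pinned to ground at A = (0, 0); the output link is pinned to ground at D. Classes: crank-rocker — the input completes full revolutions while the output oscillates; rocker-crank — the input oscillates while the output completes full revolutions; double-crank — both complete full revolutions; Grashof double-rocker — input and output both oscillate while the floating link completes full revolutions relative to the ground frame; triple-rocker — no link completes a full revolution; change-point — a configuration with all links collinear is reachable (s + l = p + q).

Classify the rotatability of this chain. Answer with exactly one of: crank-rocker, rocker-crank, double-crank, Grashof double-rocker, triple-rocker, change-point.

lengths: ground=6, input=8, coupler=8, output=2
sorted: s=2 (shortest), l=8 (longest), p+q=14
s + l = 10 vs p + q = 14
s + l < p + q (Grashof) with shortest = output link → rocker-crank

rocker-crank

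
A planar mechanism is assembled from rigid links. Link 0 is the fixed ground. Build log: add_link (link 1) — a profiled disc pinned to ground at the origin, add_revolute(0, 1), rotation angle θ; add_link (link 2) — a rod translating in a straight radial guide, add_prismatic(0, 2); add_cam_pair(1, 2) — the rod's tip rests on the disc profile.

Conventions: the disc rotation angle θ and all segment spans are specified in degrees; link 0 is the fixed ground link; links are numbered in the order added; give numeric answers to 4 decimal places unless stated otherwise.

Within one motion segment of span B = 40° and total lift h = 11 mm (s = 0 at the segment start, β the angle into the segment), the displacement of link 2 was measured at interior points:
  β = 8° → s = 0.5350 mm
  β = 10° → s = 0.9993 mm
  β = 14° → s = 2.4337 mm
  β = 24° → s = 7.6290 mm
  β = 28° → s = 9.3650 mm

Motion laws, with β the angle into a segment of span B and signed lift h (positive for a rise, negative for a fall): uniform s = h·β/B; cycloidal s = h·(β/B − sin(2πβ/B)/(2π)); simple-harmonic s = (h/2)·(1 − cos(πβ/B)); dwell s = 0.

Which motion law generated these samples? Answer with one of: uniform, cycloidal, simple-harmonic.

candidates at β/B = r: uniform s = h·r (linear in β); cycloidal s = h·(r − sin(2πr)/(2π)); simple-harmonic s = (h/2)(1 − cos(πr))
β=8°: printed 0.5350 | uniform 2.2000, cycloidal 0.5350, simple-harmonic 1.0504
β=10°: printed 0.9993 | uniform 2.7500, cycloidal 0.9993, simple-harmonic 1.6109
β=14°: printed 2.4337 | uniform 3.8500, cycloidal 2.4337, simple-harmonic 3.0031
β=24°: printed 7.6290 | uniform 6.6000, cycloidal 7.6290, simple-harmonic 7.1996
β=28°: printed 9.3650 | uniform 7.7000, cycloidal 9.3650, simple-harmonic 8.7328
only one law matches every sample → cycloidal

cycloidal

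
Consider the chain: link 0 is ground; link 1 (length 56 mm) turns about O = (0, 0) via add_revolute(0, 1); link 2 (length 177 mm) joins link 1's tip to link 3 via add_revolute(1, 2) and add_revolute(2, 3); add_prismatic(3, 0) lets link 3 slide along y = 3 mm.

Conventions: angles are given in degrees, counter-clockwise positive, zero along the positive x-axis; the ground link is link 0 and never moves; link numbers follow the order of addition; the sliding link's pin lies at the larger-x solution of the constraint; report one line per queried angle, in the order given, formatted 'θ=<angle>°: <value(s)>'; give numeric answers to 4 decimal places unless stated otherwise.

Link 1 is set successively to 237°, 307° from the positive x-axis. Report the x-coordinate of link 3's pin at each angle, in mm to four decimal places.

geometry: r = 56 mm, L = 177 mm, e = 3 mm
θ=237°: crank pin P = (r cos θ, r sin θ) = (-30.499786, -46.965552)
θ=237°: h = r sin θ − e = -46.965552 − 3 = -49.965552
θ=237°: x = r cos θ + √(L² − h²) = -30.499786 + 169.801189 = 139.301403
θ=307°: crank pin P = (r cos θ, r sin θ) = (33.701641, -44.723589)
θ=307°: h = r sin θ − e = -44.723589 − 3 = -47.723589
θ=307°: x = r cos θ + √(L² − h²) = 33.701641 + 170.444886 = 204.146527

θ=237°: 139.3014
θ=307°: 204.1465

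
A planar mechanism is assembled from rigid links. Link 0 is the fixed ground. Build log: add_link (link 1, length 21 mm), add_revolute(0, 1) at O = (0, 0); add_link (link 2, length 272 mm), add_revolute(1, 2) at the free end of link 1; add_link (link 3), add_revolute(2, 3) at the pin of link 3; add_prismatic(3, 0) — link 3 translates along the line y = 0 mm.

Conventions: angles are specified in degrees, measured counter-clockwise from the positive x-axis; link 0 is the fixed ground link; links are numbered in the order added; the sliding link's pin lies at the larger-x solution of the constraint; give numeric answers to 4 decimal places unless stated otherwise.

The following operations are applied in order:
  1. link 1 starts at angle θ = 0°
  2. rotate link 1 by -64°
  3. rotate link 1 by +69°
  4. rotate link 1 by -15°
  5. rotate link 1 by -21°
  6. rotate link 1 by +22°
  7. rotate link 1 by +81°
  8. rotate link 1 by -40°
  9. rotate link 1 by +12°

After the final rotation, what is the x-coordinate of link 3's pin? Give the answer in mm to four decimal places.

geometry: r = 21 mm, L = 272 mm, e = 0 mm; θ starts at 0°
rotate link 1 by -64°: θ ← 0° -64° = -64°
rotate link 1 by +69°: θ ← -64° +69° = 5°
rotate link 1 by -15°: θ ← 5° -15° = -10°
rotate link 1 by -21°: θ ← -10° -21° = -31°
rotate link 1 by +22°: θ ← -31° +22° = -9°
rotate link 1 by +81°: θ ← -9° +81° = 72°
rotate link 1 by -40°: θ ← 72° -40° = 32°
rotate link 1 by +12°: θ ← 32° +12° = 44°
crank pin P = (r cos θ, r sin θ) = (15.106136, 14.587826)
h = r sin θ − e = 14.587826 − 0 = 14.587826
x = r cos θ + √(L² − h²) = 15.106136 + 271.608533 = 286.714669

286.7147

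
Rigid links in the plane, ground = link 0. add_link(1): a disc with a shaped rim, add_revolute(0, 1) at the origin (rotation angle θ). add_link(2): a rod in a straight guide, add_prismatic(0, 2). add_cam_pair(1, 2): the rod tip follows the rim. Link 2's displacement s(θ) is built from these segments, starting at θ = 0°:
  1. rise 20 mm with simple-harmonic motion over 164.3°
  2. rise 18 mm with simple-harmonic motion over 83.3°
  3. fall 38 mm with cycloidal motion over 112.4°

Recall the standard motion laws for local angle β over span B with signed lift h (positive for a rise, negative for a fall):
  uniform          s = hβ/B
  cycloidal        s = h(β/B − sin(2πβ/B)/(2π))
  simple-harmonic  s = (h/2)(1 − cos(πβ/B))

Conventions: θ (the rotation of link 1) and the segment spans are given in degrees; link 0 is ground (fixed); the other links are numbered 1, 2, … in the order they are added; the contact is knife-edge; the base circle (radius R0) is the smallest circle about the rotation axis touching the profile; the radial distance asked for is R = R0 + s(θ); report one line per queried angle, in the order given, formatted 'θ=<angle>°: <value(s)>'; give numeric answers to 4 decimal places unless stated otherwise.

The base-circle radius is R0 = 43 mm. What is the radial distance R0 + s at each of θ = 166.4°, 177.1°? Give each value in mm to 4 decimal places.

segment 1 (0° to 164.3°, simple-harmonic, h = 20) is passed completely: s = 0.0000 + (20) = 20.0000
θ = 166.4° falls in segment 2 (164.3° to 247.6°, simple-harmonic, h = 18): β = 166.4 − 164.3 = 2.1°, B = 83.3°; Δs = 18/2·(1 − cos(π·0.0252)) = 0.0282; s = 20.0000 + 0.0282 = 20.0282
θ = 177.1° falls in segment 2 (164.3° to 247.6°, simple-harmonic, h = 18): β = 177.1 − 164.3 = 12.8°, B = 83.3°; Δs = 18/2·(1 − cos(π·0.1537)) = 1.0285; s = 20.0000 + 1.0285 = 21.0285
θ=166.4°: R = R0 + s = 43 + 20.0282 = 63.0282
θ=177.1°: R = R0 + s = 43 + 21.0285 = 64.0285

θ=166.4°: 63.0282
θ=177.1°: 64.0285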